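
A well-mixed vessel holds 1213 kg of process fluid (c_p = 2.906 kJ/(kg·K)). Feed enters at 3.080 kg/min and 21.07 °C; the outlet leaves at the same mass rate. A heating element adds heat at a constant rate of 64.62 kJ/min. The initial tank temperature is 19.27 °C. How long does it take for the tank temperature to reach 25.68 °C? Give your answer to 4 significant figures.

488.4 min

Heat balance on the well-mixed liquid: M c_p dT/dt = ṁ c_p (T_in − T) + 64.62.
τ = M/ṁ = 393.831 min; T_ss = T_in + Q̇/(ṁ c_p) = 28.2897 °C.
T(t) = T_ss + (T₀ − T_ss) e^(−t/τ). Set T = 25.68:
e^(−t/τ) = (25.68 − 28.2897)/(19.27 − 28.2897) = 0.289335
t = −393.831 · ln(0.289335) = 488.417 min.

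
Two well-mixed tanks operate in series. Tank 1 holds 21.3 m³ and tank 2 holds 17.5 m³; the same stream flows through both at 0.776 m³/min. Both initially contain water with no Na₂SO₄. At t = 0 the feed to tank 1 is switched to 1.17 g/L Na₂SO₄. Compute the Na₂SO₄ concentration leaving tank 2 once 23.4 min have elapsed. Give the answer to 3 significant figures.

Time constants: τᵢ = Vᵢ/Q for each well-mixed tank.
τ₁ = 21.3/0.776 = 27.448 min; τ₂ = 17.5/0.776 = 22.552 min.
Solving the cascade with C₁(0)=C₂(0)=0 gives C₂(t) = C_in[1 − (τ₁ e^(−t/τ₁) − τ₂ e^(−t/τ₂))/(τ₁ − τ₂)].
At t = 23.4: e^(−t/τ₁) = 0.42634, e^(−t/τ₂) = 0.35430.
C₂ = 1.17·[1 − (27.448·0.42634 − 22.552·0.35430)/(4.8969)] = 1.17·0.24185 = 0.28297 g/L.

0.283 g/L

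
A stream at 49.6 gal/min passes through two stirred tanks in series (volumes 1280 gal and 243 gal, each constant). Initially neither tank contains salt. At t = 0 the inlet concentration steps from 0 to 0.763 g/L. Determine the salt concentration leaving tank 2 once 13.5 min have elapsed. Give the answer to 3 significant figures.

Species balance on tank i: dCᵢ/dt = (Cᵢ₋₁ − Cᵢ)/τᵢ with τᵢ = Vᵢ/Q.
τ₁ = 1280/49.6 = 25.806 min; τ₂ = 243/49.6 = 4.8992 min.
Tank 1: C₁ = C_in(1 − e^(−t/τ₁)). Tank 2 (τ₁ ≠ τ₂): C₂ = C_in[1 − (τ₁ e^(−t/τ₁) − τ₂ e^(−t/τ₂))/(τ₁ − τ₂)].
At t = 13.5: e^(−t/τ₁) = 0.59267, e^(−t/τ₂) = 0.063574.
C₂ = 0.763·[1 − (25.806·0.59267 − 4.8992·0.063574)/(20.907)] = 0.763·0.28335 = 0.21620 g/L.

0.216 g/L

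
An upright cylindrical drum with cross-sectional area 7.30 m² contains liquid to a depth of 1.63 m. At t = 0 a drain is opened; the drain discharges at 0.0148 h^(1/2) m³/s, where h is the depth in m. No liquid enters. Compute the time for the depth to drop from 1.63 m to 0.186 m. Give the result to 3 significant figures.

With no inflow, A dh/dt = −0.0148 √h.
Separate and integrate: 2(√h − √h₀) = −(0.0148/A) t.
t = 2A(√h₀ − √h)/0.0148 = 2·7.30·(√1.63 − √0.186)/0.0148
  = 14.600 × (1.2767 − 0.43128) / 0.0148 = 834.01 s.

834 s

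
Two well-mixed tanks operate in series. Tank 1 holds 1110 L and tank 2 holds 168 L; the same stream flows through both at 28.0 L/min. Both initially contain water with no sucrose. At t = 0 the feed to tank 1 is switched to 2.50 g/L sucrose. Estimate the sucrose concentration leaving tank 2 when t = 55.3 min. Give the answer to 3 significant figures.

1.77 g/L

Species balance on tank i: dCᵢ/dt = (Cᵢ₋₁ − Cᵢ)/τᵢ with τᵢ = Vᵢ/Q.
τ₁ = 1110/28.0 = 39.643 min; τ₂ = 168/28.0 = 6.0000 min.
Solving the cascade with C₁(0)=C₂(0)=0 gives C₂(t) = C_in[1 − (τ₁ e^(−t/τ₁) − τ₂ e^(−t/τ₂))/(τ₁ − τ₂)].
At t = 55.3: e^(−t/τ₁) = 0.24784, e^(−t/τ₂) = 9.9369e-05.
C₂ = 2.50·[1 − (39.643·0.24784 − 6.0000·9.9369e-05)/(33.643)] = 2.50·0.70797 = 1.7699 g/L.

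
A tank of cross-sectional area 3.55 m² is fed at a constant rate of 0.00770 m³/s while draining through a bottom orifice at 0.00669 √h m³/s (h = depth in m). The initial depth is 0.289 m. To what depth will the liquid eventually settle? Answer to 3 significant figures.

A dh/dt = Q_in − 0.00669 √h. Steady state requires inflow = outflow:
Q_in = 0.00669 √h_ss ⇒ √h_ss = 0.00770/0.00669 = 1.1510.
h_ss = 1.1510² = 1.3247 m. (Since h₀ = 0.289 m < h_ss, the level will rise toward this value.)

1.32 m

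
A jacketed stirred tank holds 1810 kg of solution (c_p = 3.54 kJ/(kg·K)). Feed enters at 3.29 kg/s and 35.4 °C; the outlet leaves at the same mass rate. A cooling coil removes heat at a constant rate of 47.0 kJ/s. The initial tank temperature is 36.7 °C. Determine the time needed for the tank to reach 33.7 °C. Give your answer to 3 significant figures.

455 s

Energy balance: M c_p dT/dt = ṁ c_p (T_in − T) − 47.0.
τ = M/ṁ = 550.15 s; T_ss = T_in − Q̇/(ṁ c_p) = 31.364 °C.
T(t) = T_ss + (T₀ − T_ss) e^(−t/τ). Set T = 33.7:
e^(−t/τ) = (33.7 − 31.364)/(36.7 − 31.364) = 0.43773
t = −550.15 · ln(0.43773) = 454.51 s.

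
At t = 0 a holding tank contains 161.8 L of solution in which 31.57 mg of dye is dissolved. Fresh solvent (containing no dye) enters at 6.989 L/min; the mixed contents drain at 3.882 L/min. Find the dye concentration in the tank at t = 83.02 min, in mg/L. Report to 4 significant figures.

0.02286 mg/L

Let m(t) be the amount of dye. Volume: V(t) = V₀ + (Q_in − Q_out) t = 161.8 + 3.10700 t; V(83.02) = 419.743 L.
No dye enters, so dm/dt = −Q_out · (m/V).
dm/m = −Q_out dt/(V₀ + 3.10700 t); integrating gives ln(m/m₀) = −(Q_out/(Q_in−Q_out)) ln(V/V₀).
m = m₀ (V₀/V)^(Q_out/(Q_in−Q_out)) = 31.57 × (161.8/419.743)^(1.24944) = 9.59404 mg.
C = m/V = 9.59404/419.743 = 0.0228569 mg/L.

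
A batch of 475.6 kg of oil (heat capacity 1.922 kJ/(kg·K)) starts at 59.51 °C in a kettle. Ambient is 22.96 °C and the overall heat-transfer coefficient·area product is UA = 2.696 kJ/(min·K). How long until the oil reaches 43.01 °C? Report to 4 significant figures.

203.6 min

Lumped-capacitance energy balance: M c_p dT/dt = UA(T_amb − T).
τ = M c_p/UA = 339.059 min; T_ss = T_amb = 22.9600 °C.
T(t) = T_ss + (T₀ − T_ss)e^(−t/τ); set T = 43.01:
t = −τ ln[(T − T_ss)/(T₀ − T_ss)] = −339.059 · ln(0.548564) = 203.589 min.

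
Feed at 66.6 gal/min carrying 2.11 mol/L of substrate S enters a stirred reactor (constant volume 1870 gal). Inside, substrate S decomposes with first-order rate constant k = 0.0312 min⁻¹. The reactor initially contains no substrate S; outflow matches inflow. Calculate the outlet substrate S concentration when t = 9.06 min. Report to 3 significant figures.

0.511 mol/L

Species balance: V dC/dt = Q C_in − Q C − k V C.
dC/dt = (Q/V) C_in − (Q/V + k) C; effective rate a = Q/V + k = 0.035615 + 0.0312 = 0.066815 min⁻¹.
C_ss = Q C_in/(Q + kV) = 1.1247 mol/L; C(t) = C_ss + (C₀ − C_ss) e^(−a t).
C(9.06) = 1.1247 + (-1.1247)·e^(−0.066815·9.06) = 1.1247 + (-1.1247)·0.54589 = 0.51075 mol/L.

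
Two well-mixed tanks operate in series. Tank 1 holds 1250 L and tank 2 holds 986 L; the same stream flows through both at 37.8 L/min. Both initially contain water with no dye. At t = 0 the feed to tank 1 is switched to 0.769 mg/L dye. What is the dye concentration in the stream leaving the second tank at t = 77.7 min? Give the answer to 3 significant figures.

0.568 mg/L

Time constants: τᵢ = Vᵢ/Q for each well-mixed tank.
τ₁ = 1250/37.8 = 33.069 min; τ₂ = 986/37.8 = 26.085 min.
Solving the cascade with C₁(0)=C₂(0)=0 gives C₂(t) = C_in[1 − (τ₁ e^(−t/τ₁) − τ₂ e^(−t/τ₂))/(τ₁ − τ₂)].
At t = 77.7: e^(−t/τ₁) = 0.095403, e^(−t/τ₂) = 0.050856.
C₂ = 0.769·[1 − (33.069·0.095403 − 26.085·0.050856)/(6.9841)] = 0.769·0.73822 = 0.56769 mg/L.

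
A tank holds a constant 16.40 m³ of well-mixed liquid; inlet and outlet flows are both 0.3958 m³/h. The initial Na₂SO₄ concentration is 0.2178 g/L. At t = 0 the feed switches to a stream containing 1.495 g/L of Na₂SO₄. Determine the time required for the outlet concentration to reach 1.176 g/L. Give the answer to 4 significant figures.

57.48 h

Species balance on the tank: V dC/dt = Q(C_in − C), so τ = V/Q = 41.4351 h.
C(t) = C_in + (C₀ − C_in) e^(−t/τ). Set C = 1.176 and solve for t:
e^(−t/τ) = (C − C_in)/(C₀ − C_in) = (1.176 − 1.495)/(0.2178 − 1.495) = 0.249765
t = −τ ln(…) = 41.4351 × 1.38723 = 57.4802 h.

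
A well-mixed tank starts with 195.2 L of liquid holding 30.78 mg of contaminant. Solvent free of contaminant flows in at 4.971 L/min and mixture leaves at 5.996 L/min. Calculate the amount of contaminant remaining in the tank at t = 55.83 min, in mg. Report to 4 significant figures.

4.044 mg

Let m(t) be the amount of contaminant. Volume: V(t) = V₀ + (Q_in − Q_out) t = 195.2 − 1.02500 t; V(55.83) = 137.974 L.
No contaminant enters, so dm/dt = −Q_out · (m/V).
Separate: dm/m = −Q_out dt/V(t) ⇒ ln(m/m₀) = −(Q_out/(Q_in−Q_out)) ln(V/V₀).
m = m₀ (V₀/V)^(Q_out/(Q_in−Q_out)) = 30.78 × (195.2/137.974)^(-5.84976) = 4.04405 mg.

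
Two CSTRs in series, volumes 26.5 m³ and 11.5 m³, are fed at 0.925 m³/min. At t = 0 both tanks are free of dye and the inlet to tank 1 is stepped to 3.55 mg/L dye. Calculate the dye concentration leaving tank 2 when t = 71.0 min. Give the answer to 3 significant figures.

Each tank obeys Vᵢ dCᵢ/dt = Q(Cᵢ₋₁ − Cᵢ), so τᵢ = Vᵢ/Q.
τ₁ = 26.5/0.925 = 28.649 min; τ₂ = 11.5/0.925 = 12.432 min.
Tank 1: C₁ = C_in(1 − e^(−t/τ₁)). Tank 2 (τ₁ ≠ τ₂): C₂ = C_in[1 − (τ₁ e^(−t/τ₁) − τ₂ e^(−t/τ₂))/(τ₁ − τ₂)].
At t = 71.0: e^(−t/τ₁) = 0.083886, e^(−t/τ₂) = 0.0033098.
C₂ = 3.55·[1 − (28.649·0.083886 − 12.432·0.0033098)/(16.216)] = 3.55·0.85434 = 3.0329 mg/L.

3.03 mg/L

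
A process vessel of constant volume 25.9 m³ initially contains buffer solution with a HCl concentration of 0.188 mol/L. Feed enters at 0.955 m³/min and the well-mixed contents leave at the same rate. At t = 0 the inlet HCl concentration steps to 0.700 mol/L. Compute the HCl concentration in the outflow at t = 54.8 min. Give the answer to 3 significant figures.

0.632 mol/L

Species balance on the tank: V dC/dt = Q(C_in − C).
Time constant τ = V/Q = 25.9/0.955 = 27.120 min.
Solution: C(t) = C_in + (C₀ − C_in) e^(−t/τ).
C(54.8) = 0.700 + (0.188 − 0.700)·e^(−54.8/27.120) = 0.700 + (-0.51200)·0.13257 = 0.63212 mol/L.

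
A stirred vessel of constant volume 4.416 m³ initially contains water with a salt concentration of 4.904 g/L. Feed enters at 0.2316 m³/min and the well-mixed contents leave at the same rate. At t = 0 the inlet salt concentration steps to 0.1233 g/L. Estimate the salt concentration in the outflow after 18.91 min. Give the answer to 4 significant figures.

Accumulation = in − out for the solute gives V dC/dt = Q(C_in − C).
Time constant τ = V/Q = 4.416/0.2316 = 19.0674 min.
Solution: C(t) = C_in + (C₀ − C_in) e^(−t/τ).
C(18.91) = 0.1233 + (4.904 − 0.1233)·e^(−18.91/19.0674) = 0.1233 + (4.78070)·0.370928 = 1.89660 g/L.

1.897 g/L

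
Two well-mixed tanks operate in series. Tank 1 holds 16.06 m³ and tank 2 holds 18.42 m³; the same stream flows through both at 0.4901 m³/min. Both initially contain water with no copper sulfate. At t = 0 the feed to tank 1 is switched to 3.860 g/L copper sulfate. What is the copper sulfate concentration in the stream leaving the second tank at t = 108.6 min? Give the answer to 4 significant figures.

Time constants: τᵢ = Vᵢ/Q for each well-mixed tank.
τ₁ = 16.06/0.4901 = 32.7688 min; τ₂ = 18.42/0.4901 = 37.5842 min.
Tank 1: C₁ = C_in(1 − e^(−t/τ₁)). Tank 2 (τ₁ ≠ τ₂): C₂ = C_in[1 − (τ₁ e^(−t/τ₁) − τ₂ e^(−t/τ₂))/(τ₁ − τ₂)].
At t = 108.6: e^(−t/τ₁) = 0.0363658, e^(−t/τ₂) = 0.0556032.
C₂ = 3.860·[1 − (32.7688·0.0363658 − 37.5842·0.0556032)/(-4.81534)] = 3.860·0.813485 = 3.14005 g/L.

3.140 g/L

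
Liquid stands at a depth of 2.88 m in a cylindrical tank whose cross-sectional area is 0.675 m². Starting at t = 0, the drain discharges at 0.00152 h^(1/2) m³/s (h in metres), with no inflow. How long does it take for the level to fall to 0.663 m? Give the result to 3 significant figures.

784 s

With no inflow, A dh/dt = −0.00152 √h.
Separate and integrate: 2(√h − √h₀) = −(0.00152/A) t.
t = 2A(√h₀ − √h)/0.00152 = 2·0.675·(√2.88 − √0.663)/0.00152
  = 1.3500 × (1.6971 − 0.81425) / 0.00152 = 784.07 s.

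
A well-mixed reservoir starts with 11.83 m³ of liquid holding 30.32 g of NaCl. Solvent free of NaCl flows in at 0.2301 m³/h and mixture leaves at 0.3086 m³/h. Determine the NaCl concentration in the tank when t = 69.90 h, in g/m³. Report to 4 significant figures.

0.4123 g/m³

Total volume: dV/dt = Q_in − Q_out = -0.0785000 m³/h, so V(t) = 11.83 − 0.0785000 t and V(69.90) = 6.34285 m³.
No NaCl enters, so dm/dt = −Q_out · (m/V).
Separate: dm/m = −Q_out dt/V(t) ⇒ ln(m/m₀) = −(Q_out/(Q_in−Q_out)) ln(V/V₀).
m = m₀ (V₀/V)^(Q_out/(Q_in−Q_out)) = 30.32 × (11.83/6.34285)^(-3.93121) = 2.61547 g.
C = m/V = 2.61547/6.34285 = 0.412349 g/m³.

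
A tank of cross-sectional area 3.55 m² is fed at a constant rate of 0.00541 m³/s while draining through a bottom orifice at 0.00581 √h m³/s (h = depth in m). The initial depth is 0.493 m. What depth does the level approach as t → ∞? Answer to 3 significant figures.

0.867 m

Accumulation of liquid (constant cross-section A): A dh/dt = Q_in − 0.00581 √h. At steady state dh/dt = 0:
Q_in = 0.00581 √h_ss ⇒ √h_ss = 0.00541/0.00581 = 0.93115.
h_ss = 0.93115² = 0.86705 m. (Since h₀ = 0.493 m < h_ss, the level will rise toward this value.)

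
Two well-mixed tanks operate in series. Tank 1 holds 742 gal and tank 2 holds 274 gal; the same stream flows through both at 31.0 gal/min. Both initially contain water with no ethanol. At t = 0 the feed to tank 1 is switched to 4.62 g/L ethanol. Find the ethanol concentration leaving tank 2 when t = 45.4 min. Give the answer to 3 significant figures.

Each tank obeys Vᵢ dCᵢ/dt = Q(Cᵢ₋₁ − Cᵢ), so τᵢ = Vᵢ/Q.
τ₁ = 742/31.0 = 23.935 min; τ₂ = 274/31.0 = 8.8387 min.
Solving the cascade with C₁(0)=C₂(0)=0 gives C₂(t) = C_in[1 − (τ₁ e^(−t/τ₁) − τ₂ e^(−t/τ₂))/(τ₁ − τ₂)].
At t = 45.4: e^(−t/τ₁) = 0.15005, e^(−t/τ₂) = 0.0058782.
C₂ = 4.62·[1 − (23.935·0.15005 − 8.8387·0.0058782)/(15.097)] = 4.62·0.76554 = 3.5368 g/L.

3.54 g/L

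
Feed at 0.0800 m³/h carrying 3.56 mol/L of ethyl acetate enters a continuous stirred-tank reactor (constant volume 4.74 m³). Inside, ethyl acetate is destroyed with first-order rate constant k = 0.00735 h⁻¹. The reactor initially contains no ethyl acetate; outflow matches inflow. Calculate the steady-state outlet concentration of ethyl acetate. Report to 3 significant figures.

2.48 mol/L

Accumulation = in − out − consumed: V dC/dt = Q C_in − Q C − k V C.
Steady state (dC/dt = 0): C_ss = Q C_in/(Q + kV) = C_in/(1 + kV/Q).
C_ss = 0.0800·3.56/(0.0800 + 0.00735·4.74) = 0.28480/0.11484 = 2.4800 mol/L.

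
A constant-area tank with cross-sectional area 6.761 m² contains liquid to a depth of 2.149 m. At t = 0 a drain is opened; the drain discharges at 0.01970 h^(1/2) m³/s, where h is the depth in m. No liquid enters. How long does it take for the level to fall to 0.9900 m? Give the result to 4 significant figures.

A dh/dt = −Q_out = −0.01970 √h.
∫ h^(−1/2) dh = −(0.01970/A) ∫ dt, giving 2√h = 2√h₀ − (0.01970/A) t.
t = 2A(√h₀ − √h)/0.01970 = 2·6.761·(√2.149 − √0.9900)/0.01970
  = 13.5220 × (1.46595 − 0.994987) / 0.01970 = 323.265 s.

323.3 s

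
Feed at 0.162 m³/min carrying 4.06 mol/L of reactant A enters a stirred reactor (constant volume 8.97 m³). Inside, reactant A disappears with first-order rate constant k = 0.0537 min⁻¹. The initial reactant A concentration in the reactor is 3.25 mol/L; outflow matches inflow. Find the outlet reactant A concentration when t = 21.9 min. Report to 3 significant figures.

1.48 mol/L

V dC/dt = Q(C_in − C) − k V C.
dC/dt = (Q/V) C_in − (Q/V + k) C; effective rate a = Q/V + k = 0.018060 + 0.0537 = 0.071760 min⁻¹.
C_ss = Q C_in/(Q + kV) = 1.0218 mol/L; C(t) = C_ss + (C₀ − C_ss) e^(−a t).
C(21.9) = 1.0218 + (2.2282)·e^(−0.071760·21.9) = 1.0218 + (2.2282)·0.20772 = 1.4846 mol/L.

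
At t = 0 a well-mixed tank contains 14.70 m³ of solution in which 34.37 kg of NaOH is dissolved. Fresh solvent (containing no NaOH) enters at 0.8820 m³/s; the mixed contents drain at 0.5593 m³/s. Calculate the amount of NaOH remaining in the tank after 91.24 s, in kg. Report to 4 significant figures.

Total volume: dV/dt = Q_in − Q_out = 0.322700 m³/s, so V(t) = 14.70 + 0.322700 t and V(91.24) = 44.1431 m³.
Solute balance: dm/dt = 0 − Q_out C = −Q_out m/V(t).
Separate: dm/m = −Q_out dt/V(t) ⇒ ln(m/m₀) = −(Q_out/(Q_in−Q_out)) ln(V/V₀).
m = m₀ (V₀/V)^(Q_out/(Q_in−Q_out)) = 34.37 × (14.70/44.1431)^(1.73319) = 5.11096 kg.

5.111 kg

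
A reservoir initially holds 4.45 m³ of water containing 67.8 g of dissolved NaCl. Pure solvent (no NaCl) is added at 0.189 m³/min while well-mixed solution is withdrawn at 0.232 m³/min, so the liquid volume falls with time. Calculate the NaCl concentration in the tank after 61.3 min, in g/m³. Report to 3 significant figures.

Let m(t) be the amount of NaCl. Volume: V(t) = V₀ + (Q_in − Q_out) t = 4.45 − 0.043000 t; V(61.3) = 1.8141 m³.
Solute balance: dm/dt = 0 − Q_out C = −Q_out m/V(t).
Separate: dm/m = −Q_out dt/V(t) ⇒ ln(m/m₀) = −(Q_out/(Q_in−Q_out)) ln(V/V₀).
m = m₀ (V₀/V)^(Q_out/(Q_in−Q_out)) = 67.8 × (4.45/1.8141)^(-5.3953) = 0.53539 g.
C = m/V = 0.53539/1.8141 = 0.29513 g/m³.

0.295 g/m³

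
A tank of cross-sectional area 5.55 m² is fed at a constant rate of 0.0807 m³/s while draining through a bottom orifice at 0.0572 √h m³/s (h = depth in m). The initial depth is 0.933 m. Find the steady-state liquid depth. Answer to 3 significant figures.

1.99 m

A dh/dt = Q_in − 0.0572 √h. Steady state requires inflow = outflow:
Q_in = 0.0572 √h_ss ⇒ √h_ss = 0.0807/0.0572 = 1.4108.
h_ss = 1.4108² = 1.9905 m. (Since h₀ = 0.933 m < h_ss, the level will rise toward this value.)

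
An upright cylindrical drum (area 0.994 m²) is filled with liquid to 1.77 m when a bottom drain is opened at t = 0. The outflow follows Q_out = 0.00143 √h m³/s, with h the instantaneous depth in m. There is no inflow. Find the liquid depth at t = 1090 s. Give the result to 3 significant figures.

0.299 m

With no inflow, A dh/dt = −0.00143 √h.
This is separable: 2 d(√h)/dt = −0.00143/A, so √h = √h₀ − (0.00143/(2A)) t.
√h = √1.77 − 0.00143·1090/(2·0.994) = 1.3304 − 0.78405 = 0.54636.
h = 0.54636² = 0.29851 m.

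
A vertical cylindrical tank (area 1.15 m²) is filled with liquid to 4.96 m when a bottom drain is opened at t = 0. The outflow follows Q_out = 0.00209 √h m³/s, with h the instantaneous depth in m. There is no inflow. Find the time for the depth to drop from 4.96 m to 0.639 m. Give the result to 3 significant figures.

1570 s

Accumulation of liquid (constant cross-section A): A dh/dt = −0.00209 √h.
Separate and integrate: 2(√h − √h₀) = −(0.00209/A) t.
t = 2A(√h₀ − √h)/0.00209 = 2·1.15·(√4.96 − √0.639)/0.00209
  = 2.3000 × (2.2271 − 0.79937) / 0.00209 = 1571.2 s.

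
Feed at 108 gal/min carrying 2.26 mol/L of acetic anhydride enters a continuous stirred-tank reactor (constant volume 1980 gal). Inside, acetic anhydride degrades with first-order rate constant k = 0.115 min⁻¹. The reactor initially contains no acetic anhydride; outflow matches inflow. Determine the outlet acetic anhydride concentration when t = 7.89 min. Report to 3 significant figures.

Species balance: V dC/dt = Q C_in − Q C − k V C.
This is linear with rate a = Q/V + k = 0.16955 min⁻¹.
C_ss = Q C_in/(Q + kV) = 0.72708 mol/L; C(t) = C_ss + (C₀ − C_ss) e^(−a t).
C(7.89) = 0.72708 + (-0.72708)·e^(−0.16955·7.89) = 0.72708 + (-0.72708)·0.26245 = 0.53626 mol/L.

0.536 mol/L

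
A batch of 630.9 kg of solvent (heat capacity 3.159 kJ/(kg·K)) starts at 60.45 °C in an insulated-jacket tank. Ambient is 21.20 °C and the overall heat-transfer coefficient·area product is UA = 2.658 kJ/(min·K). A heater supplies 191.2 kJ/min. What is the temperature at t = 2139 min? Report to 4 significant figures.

Lumped-capacitance energy balance: M c_p dT/dt = UA(T_amb − T) + Q̇.
dT/dt = (T_ss − T)/τ with T_ss = T_amb + Q̇/UA = 21.20 + 191.2/2.658 = 93.1338 °C, τ = M c_p/UA = 630.9·3.159/2.658 = 749.817 min.
T approaches T_ss exponentially: T(t) = T_ss + (T₀ − T_ss) e^(−t/τ).
T(2139) = 93.1338 + (-32.6838)·0.0576885 = 91.2483 °C.

91.25 °C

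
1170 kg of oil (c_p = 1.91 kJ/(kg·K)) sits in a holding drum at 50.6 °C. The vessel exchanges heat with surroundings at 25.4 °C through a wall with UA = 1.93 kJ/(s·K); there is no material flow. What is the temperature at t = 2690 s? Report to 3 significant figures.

M c_p dT/dt = −UA(T − T_amb).
dT/dt = (T_ss − T)/τ with T_ss = T_amb = 25.400 °C, τ = M c_p/UA = 1170·1.91/1.93 = 1157.9 s.
This is linear first-order; T(t) = T_ss + (T₀ − T_ss) e^(−t/τ).
T(2690) = 25.400 + (25.200)·0.097958 = 27.869 °C.

27.9 °C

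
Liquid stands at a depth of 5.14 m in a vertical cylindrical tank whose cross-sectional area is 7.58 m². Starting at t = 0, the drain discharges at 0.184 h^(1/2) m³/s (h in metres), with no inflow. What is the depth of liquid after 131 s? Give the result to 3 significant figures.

0.459 m

A dh/dt = −Q_out = −0.184 √h.
This is separable: 2 d(√h)/dt = −0.184/A, so √h = √h₀ − (0.184/(2A)) t.
√h = √5.14 − 0.184·131/(2·7.58) = 2.2672 − 1.5900 = 0.67718.
h = 0.67718² = 0.45858 m.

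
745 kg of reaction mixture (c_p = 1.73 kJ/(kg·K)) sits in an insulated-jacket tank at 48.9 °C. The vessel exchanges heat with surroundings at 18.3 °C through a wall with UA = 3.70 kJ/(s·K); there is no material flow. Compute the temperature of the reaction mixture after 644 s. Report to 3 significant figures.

23.1 °C

M c_p dT/dt = −UA(T − T_amb).
dT/dt = (T_ss − T)/τ with T_ss = T_amb = 18.300 °C, τ = M c_p/UA = 745·1.73/3.70 = 348.34 s.
This is linear first-order; T(t) = T_ss + (T₀ − T_ss) e^(−t/τ).
T(644) = 18.300 + (30.600)·0.15743 = 23.117 °C.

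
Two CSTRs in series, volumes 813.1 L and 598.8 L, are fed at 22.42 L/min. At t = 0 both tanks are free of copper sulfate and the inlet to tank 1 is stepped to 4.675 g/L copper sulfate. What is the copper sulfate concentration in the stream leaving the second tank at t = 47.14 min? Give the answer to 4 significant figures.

2.076 g/L

Time constants: τᵢ = Vᵢ/Q for each well-mixed tank.
τ₁ = 813.1/22.42 = 36.2667 min; τ₂ = 598.8/22.42 = 26.7083 min.
Solving the cascade with C₁(0)=C₂(0)=0 gives C₂(t) = C_in[1 − (τ₁ e^(−t/τ₁) − τ₂ e^(−t/τ₂))/(τ₁ − τ₂)].
At t = 47.14: e^(−t/τ₁) = 0.272582, e^(−t/τ₂) = 0.171188.
C₂ = 4.675·[1 − (36.2667·0.272582 − 26.7083·0.171188)/(9.55843)] = 4.675·0.444099 = 2.07616 g/L.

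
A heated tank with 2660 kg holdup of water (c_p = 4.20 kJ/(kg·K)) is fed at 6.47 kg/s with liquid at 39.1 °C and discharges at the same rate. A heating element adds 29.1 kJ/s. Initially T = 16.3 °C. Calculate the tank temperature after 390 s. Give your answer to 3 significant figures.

30.9 °C

M c_p dT/dt = ṁ c_p (T_in − T) + Q̇.
Rearrange: dT/dt = (T_ss − T)/τ with τ = M/ṁ = 411.13 s and T_ss = T_in + Q̇/(ṁ c_p) = 40.171 °C.
Integrating: T(t) = T_ss + (T₀ − T_ss) e^(−t/τ).
T(390) = 40.171 + (-23.871)·e^(−390/411.13) = 40.171 + (-23.871)·0.38728 = 30.926 °C.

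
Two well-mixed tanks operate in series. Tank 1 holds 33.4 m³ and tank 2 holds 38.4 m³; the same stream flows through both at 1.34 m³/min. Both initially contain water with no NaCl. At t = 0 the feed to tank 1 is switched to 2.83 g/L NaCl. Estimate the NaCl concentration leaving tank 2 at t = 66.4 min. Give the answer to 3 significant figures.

2.00 g/L

Each tank obeys Vᵢ dCᵢ/dt = Q(Cᵢ₋₁ − Cᵢ), so τᵢ = Vᵢ/Q.
τ₁ = 33.4/1.34 = 24.925 min; τ₂ = 38.4/1.34 = 28.657 min.
Tank 1: C₁ = C_in(1 − e^(−t/τ₁)). Tank 2 (τ₁ ≠ τ₂): C₂ = C_in[1 − (τ₁ e^(−t/τ₁) − τ₂ e^(−t/τ₂))/(τ₁ − τ₂)].
At t = 66.4: e^(−t/τ₁) = 0.069672, e^(−t/τ₂) = 0.098561.
C₂ = 2.83·[1 − (24.925·0.069672 − 28.657·0.098561)/(-3.7313)] = 2.83·0.70847 = 2.0050 g/L.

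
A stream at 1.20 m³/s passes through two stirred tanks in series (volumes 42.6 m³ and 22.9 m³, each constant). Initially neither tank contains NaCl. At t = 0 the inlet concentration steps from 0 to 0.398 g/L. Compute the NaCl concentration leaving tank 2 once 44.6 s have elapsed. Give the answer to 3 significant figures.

0.198 g/L

Each tank obeys Vᵢ dCᵢ/dt = Q(Cᵢ₋₁ − Cᵢ), so τᵢ = Vᵢ/Q.
τ₁ = 42.6/1.20 = 35.500 s; τ₂ = 22.9/1.20 = 19.083 s.
Tank 1: C₁ = C_in(1 − e^(−t/τ₁)). Tank 2 (τ₁ ≠ τ₂): C₂ = C_in[1 − (τ₁ e^(−t/τ₁) − τ₂ e^(−t/τ₂))/(τ₁ − τ₂)].
At t = 44.6: e^(−t/τ₁) = 0.28469, e^(−t/τ₂) = 0.096606.
C₂ = 0.398·[1 − (35.500·0.28469 − 19.083·0.096606)/(16.417)] = 0.398·0.49666 = 0.19767 g/L.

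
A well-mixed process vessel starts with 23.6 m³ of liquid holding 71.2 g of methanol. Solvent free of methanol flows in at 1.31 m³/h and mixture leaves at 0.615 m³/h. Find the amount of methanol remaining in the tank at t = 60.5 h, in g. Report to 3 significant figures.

28.8 g

Let m(t) be the amount of methanol. Volume: V(t) = V₀ + (Q_in − Q_out) t = 23.6 + 0.69500 t; V(60.5) = 65.648 m³.
Species balance (pure solvent in): dm/dt = −Q_out · m/V(t).
Separate: dm/m = −Q_out dt/V(t) ⇒ ln(m/m₀) = −(Q_out/(Q_in−Q_out)) ln(V/V₀).
m = m₀ (V₀/V)^(Q_out/(Q_in−Q_out)) = 71.2 × (23.6/65.648)^(0.88489) = 28.795 g.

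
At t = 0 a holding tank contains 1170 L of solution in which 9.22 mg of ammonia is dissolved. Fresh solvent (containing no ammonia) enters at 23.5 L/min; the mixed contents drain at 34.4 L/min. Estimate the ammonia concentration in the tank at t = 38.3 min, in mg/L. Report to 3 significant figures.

0.00304 mg/L

Let m(t) be the amount of ammonia. Volume: V(t) = V₀ + (Q_in − Q_out) t = 1170 − 10.900 t; V(38.3) = 752.53 L.
Species balance (pure solvent in): dm/dt = −Q_out · m/V(t).
Separate: dm/m = −Q_out dt/V(t) ⇒ ln(m/m₀) = −(Q_out/(Q_in−Q_out)) ln(V/V₀).
m = m₀ (V₀/V)^(Q_out/(Q_in−Q_out)) = 9.22 × (1170/752.53)^(-3.1560) = 2.2901 mg.
C = m/V = 2.2901/752.53 = 0.0030432 mg/L.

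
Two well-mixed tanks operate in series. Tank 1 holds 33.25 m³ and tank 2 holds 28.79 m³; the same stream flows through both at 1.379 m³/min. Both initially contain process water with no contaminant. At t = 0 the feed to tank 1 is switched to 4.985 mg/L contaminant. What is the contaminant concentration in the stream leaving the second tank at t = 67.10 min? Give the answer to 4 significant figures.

Time constants: τᵢ = Vᵢ/Q for each well-mixed tank.
τ₁ = 33.25/1.379 = 24.1117 min; τ₂ = 28.79/1.379 = 20.8774 min.
Tank 1: C₁ = C_in(1 − e^(−t/τ₁)). Tank 2 (τ₁ ≠ τ₂): C₂ = C_in[1 − (τ₁ e^(−t/τ₁) − τ₂ e^(−t/τ₂))/(τ₁ − τ₂)].
At t = 67.10: e^(−t/τ₁) = 0.0618598, e^(−t/τ₂) = 0.0401957.
C₂ = 4.985·[1 − (24.1117·0.0618598 − 20.8774·0.0401957)/(3.23423)] = 4.985·0.798295 = 3.97950 mg/L.

3.980 mg/L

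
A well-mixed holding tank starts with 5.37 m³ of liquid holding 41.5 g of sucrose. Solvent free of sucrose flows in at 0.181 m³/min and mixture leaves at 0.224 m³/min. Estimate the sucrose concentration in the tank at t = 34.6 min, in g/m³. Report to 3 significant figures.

Total volume: dV/dt = Q_in − Q_out = -0.043000 m³/min, so V(t) = 5.37 − 0.043000 t and V(34.6) = 3.8822 m³.
Solute balance: dm/dt = 0 − Q_out C = −Q_out m/V(t).
dm/m = −Q_out dt/(V₀ − 0.043000 t); integrating gives ln(m/m₀) = −(Q_out/(Q_in−Q_out)) ln(V/V₀).
m = m₀ (V₀/V)^(Q_out/(Q_in−Q_out)) = 41.5 × (5.37/3.8822)^(-5.2093) = 7.6573 g.
C = m/V = 7.6573/3.8822 = 1.9724 g/m³.

1.97 g/m³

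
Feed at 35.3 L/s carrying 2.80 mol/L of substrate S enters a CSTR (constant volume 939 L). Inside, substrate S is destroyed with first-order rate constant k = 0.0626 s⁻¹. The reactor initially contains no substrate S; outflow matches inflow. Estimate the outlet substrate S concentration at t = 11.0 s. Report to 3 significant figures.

Species balance: V dC/dt = Q C_in − Q C − k V C.
dC/dt = (Q/V) C_in − (Q/V + k) C; effective rate a = Q/V + k = 0.037593 + 0.0626 = 0.10019 s⁻¹.
C_ss = Q C_in/(Q + kV) = 1.0506 mol/L; C(t) = C_ss + (C₀ − C_ss) e^(−a t).
C(11.0) = 1.0506 + (-1.0506)·e^(−0.10019·11.0) = 1.0506 + (-1.0506)·0.33216 = 0.70161 mol/L.

0.702 mol/L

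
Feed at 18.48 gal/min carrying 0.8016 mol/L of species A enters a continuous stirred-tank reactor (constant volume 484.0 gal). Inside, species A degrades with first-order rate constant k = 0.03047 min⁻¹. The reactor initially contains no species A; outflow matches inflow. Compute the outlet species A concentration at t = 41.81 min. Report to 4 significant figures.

V dC/dt = Q(C_in − C) − k V C.
This is linear with rate a = Q/V + k = 0.0686518 min⁻¹.
C_ss = Q C_in/(Q + kV) = 0.445823 mol/L; C(t) = C_ss + (C₀ − C_ss) e^(−a t).
C(41.81) = 0.445823 + (-0.445823)·e^(−0.0686518·41.81) = 0.445823 + (-0.445823)·0.0566801 = 0.420554 mol/L.

0.4206 mol/L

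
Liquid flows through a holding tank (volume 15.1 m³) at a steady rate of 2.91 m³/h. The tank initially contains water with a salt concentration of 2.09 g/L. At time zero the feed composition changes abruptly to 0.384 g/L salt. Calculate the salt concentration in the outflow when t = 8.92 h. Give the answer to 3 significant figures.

0.690 g/L

Accumulation = in − out for the solute gives V dC/dt = Q(C_in − C).
Rewrite as dC/dt + C/τ = C_in/τ, τ = V/Q = 5.1890 h.
C approaches C_in exponentially: C(t) = C_in + (C₀ − C_in) e^(−t/τ).
C(8.92) = 0.384 + (2.09 − 0.384)·e^(−8.92/5.1890) = 0.384 + (1.7060)·0.17924 = 0.68979 g/L.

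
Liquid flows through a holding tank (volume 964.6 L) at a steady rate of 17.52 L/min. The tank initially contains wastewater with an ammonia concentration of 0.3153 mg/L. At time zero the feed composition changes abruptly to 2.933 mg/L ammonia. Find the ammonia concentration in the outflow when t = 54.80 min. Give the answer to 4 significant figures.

1.965 mg/L

Transient balance on the dissolved component: V dC/dt = Q(C_in − C).
Time constant τ = V/Q = 964.6/17.52 = 55.0571 min.
This is linear first-order; C(t) = C_in + (C₀ − C_in) e^(−t/τ).
C(54.80) = 2.933 + (0.3153 − 2.933)·e^(−54.80/55.0571) = 2.933 + (-2.61770)·0.369601 = 1.96549 mg/L.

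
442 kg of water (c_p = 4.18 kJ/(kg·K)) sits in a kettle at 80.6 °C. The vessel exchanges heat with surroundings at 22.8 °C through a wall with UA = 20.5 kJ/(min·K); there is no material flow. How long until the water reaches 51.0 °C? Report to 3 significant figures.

64.7 min

Lumped-capacitance energy balance: M c_p dT/dt = UA(T_amb − T).
τ = M c_p/UA = 90.125 min; T_ss = T_amb = 22.800 °C.
T(t) = T_ss + (T₀ − T_ss)e^(−t/τ); set T = 51.0:
t = −τ ln[(T − T_ss)/(T₀ − T_ss)] = −90.125 · ln(0.48789) = 64.680 min.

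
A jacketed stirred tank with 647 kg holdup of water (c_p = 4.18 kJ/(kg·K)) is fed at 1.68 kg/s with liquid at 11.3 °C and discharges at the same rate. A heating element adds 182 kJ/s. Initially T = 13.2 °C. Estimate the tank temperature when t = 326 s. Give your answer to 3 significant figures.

Energy balance: M c_p dT/dt = ṁ c_p (T_in − T) + 182.
τ = M/ṁ = 385.12 s; T_ss = T_in + Q̇/(ṁ c_p) = 11.3 + 182/(1.68·4.18) = 37.217 °C.
T approaches T_ss exponentially: T(t) = T_ss + (T₀ − T_ss) e^(−t/τ).
T(326) = 37.217 + (-24.017)·e^(−326/385.12) = 37.217 + (-24.017)·0.42892 = 26.916 °C.

26.9 °C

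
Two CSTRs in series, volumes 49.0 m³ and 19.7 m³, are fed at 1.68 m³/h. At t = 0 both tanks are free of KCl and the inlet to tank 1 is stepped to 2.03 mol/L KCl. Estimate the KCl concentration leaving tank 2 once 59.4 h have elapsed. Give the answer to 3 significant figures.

1.60 mol/L

Species balance on tank i: dCᵢ/dt = (Cᵢ₋₁ − Cᵢ)/τᵢ with τᵢ = Vᵢ/Q.
τ₁ = 49.0/1.68 = 29.167 h; τ₂ = 19.7/1.68 = 11.726 h.
Tank 1: C₁ = C_in(1 − e^(−t/τ₁)). Tank 2 (τ₁ ≠ τ₂): C₂ = C_in[1 − (τ₁ e^(−t/τ₁) − τ₂ e^(−t/τ₂))/(τ₁ − τ₂)].
At t = 59.4: e^(−t/τ₁) = 0.13048, e^(−t/τ₂) = 0.0063102.
C₂ = 2.03·[1 − (29.167·0.13048 − 11.726·0.0063102)/(17.440)] = 2.03·0.78604 = 1.5957 mol/L.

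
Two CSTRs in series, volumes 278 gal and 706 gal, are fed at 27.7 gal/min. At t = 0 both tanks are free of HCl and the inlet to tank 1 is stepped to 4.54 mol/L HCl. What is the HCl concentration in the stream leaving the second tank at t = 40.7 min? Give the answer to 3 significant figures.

3.07 mol/L

Species balance on tank i: dCᵢ/dt = (Cᵢ₋₁ − Cᵢ)/τᵢ with τᵢ = Vᵢ/Q.
τ₁ = 278/27.7 = 10.036 min; τ₂ = 706/27.7 = 25.487 min.
Solving the cascade with C₁(0)=C₂(0)=0 gives C₂(t) = C_in[1 − (τ₁ e^(−t/τ₁) − τ₂ e^(−t/τ₂))/(τ₁ − τ₂)].
At t = 40.7: e^(−t/τ₁) = 0.017329, e^(−t/τ₂) = 0.20253.
C₂ = 4.54·[1 − (10.036·0.017329 − 25.487·0.20253)/(-15.451)] = 4.54·0.67718 = 3.0744 mol/L.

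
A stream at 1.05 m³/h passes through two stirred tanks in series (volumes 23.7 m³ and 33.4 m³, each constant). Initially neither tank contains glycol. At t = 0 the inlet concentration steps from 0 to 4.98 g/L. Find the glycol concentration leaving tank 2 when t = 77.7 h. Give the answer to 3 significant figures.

Each tank obeys Vᵢ dCᵢ/dt = Q(Cᵢ₋₁ − Cᵢ), so τᵢ = Vᵢ/Q.
τ₁ = 23.7/1.05 = 22.571 h; τ₂ = 33.4/1.05 = 31.810 h.
Tank 1: C₁ = C_in(1 − e^(−t/τ₁)). Tank 2 (τ₁ ≠ τ₂): C₂ = C_in[1 − (τ₁ e^(−t/τ₁) − τ₂ e^(−t/τ₂))/(τ₁ − τ₂)].
At t = 77.7: e^(−t/τ₁) = 0.031988, e^(−t/τ₂) = 0.086929.
C₂ = 4.98·[1 − (22.571·0.031988 − 31.810·0.086929)/(-9.2381)] = 4.98·0.77883 = 3.8786 g/L.

3.88 g/L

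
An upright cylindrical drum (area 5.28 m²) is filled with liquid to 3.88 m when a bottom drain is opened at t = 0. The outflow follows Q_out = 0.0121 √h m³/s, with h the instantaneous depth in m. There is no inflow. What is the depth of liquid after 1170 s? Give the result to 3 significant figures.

0.396 m

A dh/dt = −Q_out = −0.0121 √h.
This is separable: 2 d(√h)/dt = −0.0121/A, so √h = √h₀ − (0.0121/(2A)) t.
√h = √3.88 − 0.0121·1170/(2·5.28) = 1.9698 − 1.3406 = 0.62915.
h = 0.62915² = 0.39583 m.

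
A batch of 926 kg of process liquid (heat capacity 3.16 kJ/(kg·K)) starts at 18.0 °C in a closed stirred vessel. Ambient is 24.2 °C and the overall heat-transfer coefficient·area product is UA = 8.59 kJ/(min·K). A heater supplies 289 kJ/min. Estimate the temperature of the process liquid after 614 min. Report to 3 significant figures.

Heat balance on the well-mixed liquid: M c_p dT/dt = −UA(T − T_amb) + Q̇.
dT/dt = (T_ss − T)/τ with T_ss = T_amb + Q̇/UA = 24.2 + 289/8.59 = 57.844 °C, τ = M c_p/UA = 926·3.16/8.59 = 340.65 min.
Integrating: T(t) = T_ss + (T₀ − T_ss) e^(−t/τ).
T(614) = 57.844 + (-39.844)·0.16489 = 51.274 °C.

51.3 °C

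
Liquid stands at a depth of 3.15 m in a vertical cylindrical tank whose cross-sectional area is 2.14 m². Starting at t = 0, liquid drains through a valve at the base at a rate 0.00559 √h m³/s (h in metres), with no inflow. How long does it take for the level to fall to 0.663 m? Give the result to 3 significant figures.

735 s

With no inflow, A dh/dt = −0.00559 √h.
This is separable: 2 d(√h)/dt = −0.00559/A, so √h = √h₀ − (0.00559/(2A)) t.
t = 2A(√h₀ − √h)/0.00559 = 2·2.14·(√3.15 − √0.663)/0.00559
  = 4.2800 × (1.7748 − 0.81425) / 0.00559 = 735.47 s.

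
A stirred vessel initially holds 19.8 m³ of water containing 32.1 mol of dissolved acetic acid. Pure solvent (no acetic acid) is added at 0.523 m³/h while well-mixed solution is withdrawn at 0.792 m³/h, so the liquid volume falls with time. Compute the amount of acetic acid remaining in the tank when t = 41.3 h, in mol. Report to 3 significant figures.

Total volume: dV/dt = Q_in − Q_out = -0.26900 m³/h, so V(t) = 19.8 − 0.26900 t and V(41.3) = 8.6903 m³.
Solute balance: dm/dt = 0 − Q_out C = −Q_out m/V(t).
dm/m = −Q_out dt/(V₀ − 0.26900 t); integrating gives ln(m/m₀) = −(Q_out/(Q_in−Q_out)) ln(V/V₀).
m = m₀ (V₀/V)^(Q_out/(Q_in−Q_out)) = 32.1 × (19.8/8.6903)^(-2.9442) = 2.8416 mol.

2.84 mol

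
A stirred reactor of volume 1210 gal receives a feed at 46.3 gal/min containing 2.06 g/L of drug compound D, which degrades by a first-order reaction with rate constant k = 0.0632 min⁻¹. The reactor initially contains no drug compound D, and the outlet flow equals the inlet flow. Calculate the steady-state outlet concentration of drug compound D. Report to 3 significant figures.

Species balance: V dC/dt = Q C_in − Q C − k V C.
At steady state: 0 = Q C_in − (Q + kV) C_ss, so C_ss = Q C_in/(Q + kV).
C_ss = 46.3·2.06/(46.3 + 0.0632·1210) = 95.378/122.77 = 0.77687 g/L.

0.777 g/L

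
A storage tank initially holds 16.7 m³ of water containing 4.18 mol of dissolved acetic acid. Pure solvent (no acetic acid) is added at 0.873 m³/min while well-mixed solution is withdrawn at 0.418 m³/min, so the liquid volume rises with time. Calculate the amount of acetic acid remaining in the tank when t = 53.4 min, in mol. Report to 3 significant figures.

Let m(t) be the amount of acetic acid. Volume: V(t) = V₀ + (Q_in − Q_out) t = 16.7 + 0.45500 t; V(53.4) = 40.997 m³.
Solute balance: dm/dt = 0 − Q_out C = −Q_out m/V(t).
Separate: dm/m = −Q_out dt/V(t) ⇒ ln(m/m₀) = −(Q_out/(Q_in−Q_out)) ln(V/V₀).
m = m₀ (V₀/V)^(Q_out/(Q_in−Q_out)) = 4.18 × (16.7/40.997)^(0.91868) = 1.8317 mol.

1.83 mol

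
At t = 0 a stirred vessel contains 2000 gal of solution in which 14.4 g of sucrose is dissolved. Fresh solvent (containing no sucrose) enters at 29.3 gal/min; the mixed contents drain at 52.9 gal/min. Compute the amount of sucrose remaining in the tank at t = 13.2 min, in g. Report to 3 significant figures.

9.85 g

Let m(t) be the amount of sucrose. Volume: V(t) = V₀ + (Q_in − Q_out) t = 2000 − 23.600 t; V(13.2) = 1688.5 gal.
No sucrose enters, so dm/dt = −Q_out · (m/V).
Separate: dm/m = −Q_out dt/V(t) ⇒ ln(m/m₀) = −(Q_out/(Q_in−Q_out)) ln(V/V₀).
m = m₀ (V₀/V)^(Q_out/(Q_in−Q_out)) = 14.4 × (2000/1688.5)^(-2.2415) = 9.8522 g.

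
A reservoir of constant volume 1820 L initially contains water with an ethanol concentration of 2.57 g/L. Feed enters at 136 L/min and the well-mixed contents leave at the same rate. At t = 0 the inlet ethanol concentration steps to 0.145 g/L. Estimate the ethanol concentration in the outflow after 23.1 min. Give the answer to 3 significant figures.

0.577 g/L

Accumulation = in − out for the solute gives V dC/dt = Q(C_in − C).
So dC/dt = (C_in − C)/τ with τ = V/Q = 1820/136 = 13.382 min.
Solution: C(t) = C_in + (C₀ − C_in) e^(−t/τ).
C(23.1) = 0.145 + (2.57 − 0.145)·e^(−23.1/13.382) = 0.145 + (2.4250)·0.17797 = 0.57657 g/L.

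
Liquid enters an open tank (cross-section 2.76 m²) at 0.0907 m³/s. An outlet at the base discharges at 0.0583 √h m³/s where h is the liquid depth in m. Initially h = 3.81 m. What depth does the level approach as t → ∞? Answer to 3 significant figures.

2.42 m

A dh/dt = Q_in − 0.0583 √h. Steady state requires inflow = outflow:
Q_in = 0.0583 √h_ss ⇒ √h_ss = 0.0907/0.0583 = 1.5557.
h_ss = 1.5557² = 2.4203 m. (Since h₀ = 3.81 m > h_ss, the level will fall toward this value.)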